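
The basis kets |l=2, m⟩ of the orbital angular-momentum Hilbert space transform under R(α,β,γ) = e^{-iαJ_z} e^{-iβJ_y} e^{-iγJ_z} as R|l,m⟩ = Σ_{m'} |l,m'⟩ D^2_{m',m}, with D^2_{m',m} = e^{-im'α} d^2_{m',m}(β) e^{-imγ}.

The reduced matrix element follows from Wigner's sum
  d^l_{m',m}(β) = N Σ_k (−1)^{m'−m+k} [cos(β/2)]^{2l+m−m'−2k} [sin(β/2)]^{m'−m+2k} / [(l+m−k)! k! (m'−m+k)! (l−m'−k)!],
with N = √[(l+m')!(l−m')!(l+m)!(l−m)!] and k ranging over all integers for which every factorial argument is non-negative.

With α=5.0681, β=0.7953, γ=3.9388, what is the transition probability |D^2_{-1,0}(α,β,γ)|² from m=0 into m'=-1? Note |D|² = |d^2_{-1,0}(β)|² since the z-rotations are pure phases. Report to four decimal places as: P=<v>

P=0.3749

Split into d^2_{-1,0}(β=0.7953) × two z-phases.
With c≡cos(β/2)=0.921974 and s≡sin(β/2)=0.387253, N=[1·6·2·2]^{1/2}=4.898979
The bounds max(0,m−m')=1 and min(l+m,l−m')=2 give 2 terms
  k=1: (−1)^0·4.8990/(2)·0.9220^3·0.3873^1 = +0.743405
  k=2: (−1)^1·4.8990/(2)·0.9220^1·0.3873^3 = -0.131153
d^2_{-1,0}(0.7953) = +0.743405 -0.131153 = +0.612252
|D^2_{-1,0}|² = |d^2_{-1,0}(β)|² = (+0.612252)² = 0.374853 (the z-rotation phases have unit modulus)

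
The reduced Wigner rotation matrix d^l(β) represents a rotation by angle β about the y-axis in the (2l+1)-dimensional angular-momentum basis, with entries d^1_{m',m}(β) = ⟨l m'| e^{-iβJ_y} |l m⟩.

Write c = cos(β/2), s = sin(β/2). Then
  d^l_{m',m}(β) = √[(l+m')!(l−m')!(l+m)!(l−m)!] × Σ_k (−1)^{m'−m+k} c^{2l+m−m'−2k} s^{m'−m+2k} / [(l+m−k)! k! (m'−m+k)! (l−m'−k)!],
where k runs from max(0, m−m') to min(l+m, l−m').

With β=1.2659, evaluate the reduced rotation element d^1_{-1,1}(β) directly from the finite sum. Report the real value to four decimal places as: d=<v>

d^1_{-1,1}(β=1.2659) via Wigner's sum:
c=cos(1.2659/2)=0.806286, s=sin(1.2659/2)=0.591526; N=√[1·2·2·1]=2.000000
k∈{2} keeps every argument non-negative
  k=2: (−1)^0·2.0000/(2)·0.8063^0·0.5915^2 = +0.349903
d^1_{-1,1}(1.2659) = +0.349903

d=0.3499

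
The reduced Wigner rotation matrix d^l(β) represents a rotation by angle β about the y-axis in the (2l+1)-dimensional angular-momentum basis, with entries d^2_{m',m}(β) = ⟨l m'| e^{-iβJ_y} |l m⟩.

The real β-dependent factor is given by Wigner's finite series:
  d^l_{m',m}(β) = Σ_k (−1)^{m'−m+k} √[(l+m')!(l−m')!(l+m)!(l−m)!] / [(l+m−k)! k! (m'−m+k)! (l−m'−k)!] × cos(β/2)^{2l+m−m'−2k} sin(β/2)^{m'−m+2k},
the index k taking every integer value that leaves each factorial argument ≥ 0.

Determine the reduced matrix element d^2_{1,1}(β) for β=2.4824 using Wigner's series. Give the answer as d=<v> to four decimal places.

d^2_{1,1}(β=2.4824) via Wigner's sum:
Half-angle: c=0.323661, s=0.946173. N=√(6·1·6·1)=6.000000
The bounds max(0,m−m')=0 and min(l+m,l−m')=1 give 2 terms
  k=0: (−1)^0·6.0000/(6)·0.3237^4·0.9462^0 = +0.010974
  k=1: (−1)^1·6.0000/(2)·0.3237^2·0.9462^2 = -0.281348
d^2_{1,1}(2.4824) = +0.010974 -0.281348 = -0.270374

d=-0.2704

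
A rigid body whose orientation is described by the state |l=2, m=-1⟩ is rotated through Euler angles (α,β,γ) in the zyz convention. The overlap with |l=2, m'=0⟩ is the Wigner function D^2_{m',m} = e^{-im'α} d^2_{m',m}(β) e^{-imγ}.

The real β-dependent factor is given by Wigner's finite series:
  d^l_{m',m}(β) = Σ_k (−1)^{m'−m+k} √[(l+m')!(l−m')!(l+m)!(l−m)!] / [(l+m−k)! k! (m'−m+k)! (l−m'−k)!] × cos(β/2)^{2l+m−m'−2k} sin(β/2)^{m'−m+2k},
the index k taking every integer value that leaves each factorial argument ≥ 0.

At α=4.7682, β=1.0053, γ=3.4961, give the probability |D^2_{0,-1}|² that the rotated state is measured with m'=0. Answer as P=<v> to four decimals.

P=0.3070

Split into d^2_{0,-1}(β=1.0053) × two z-phases.
With c≡cos(β/2)=0.876309 and s≡sin(β/2)=0.481749, N=[2·2·1·6]^{1/2}=4.898979
k: max(0,(-1)−(0))=0 … min(2+(-1),2−(0))=1
  k=0: (−1)^1·4.8990/(2)·0.8763^3·0.4817^1 = -0.794088
  k=1: (−1)^2·4.8990/(2)·0.8763^1·0.4817^3 = +0.239992
d^2_{0,-1}(1.0053) = -0.794088 +0.239992 = -0.554096
|D^2_{0,-1}|² = |d^2_{0,-1}(β)|² = (-0.554096)² = 0.307023 (the z-rotation phases have unit modulus)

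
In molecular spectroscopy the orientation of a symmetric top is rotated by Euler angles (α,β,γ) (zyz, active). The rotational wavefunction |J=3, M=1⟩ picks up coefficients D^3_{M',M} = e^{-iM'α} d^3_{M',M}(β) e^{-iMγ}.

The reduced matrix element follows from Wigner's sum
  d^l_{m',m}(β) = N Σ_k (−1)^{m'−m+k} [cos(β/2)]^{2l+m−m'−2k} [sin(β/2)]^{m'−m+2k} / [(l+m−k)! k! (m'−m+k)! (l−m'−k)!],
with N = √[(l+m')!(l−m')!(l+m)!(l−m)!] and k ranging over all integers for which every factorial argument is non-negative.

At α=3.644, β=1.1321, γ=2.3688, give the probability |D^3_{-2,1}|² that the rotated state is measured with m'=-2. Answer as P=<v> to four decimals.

P=0.2192

Split into d^3_{-2,1}(β=1.1321) × two z-phases.
With c≡cos(β/2)=0.844026 and s≡sin(β/2)=0.536302, N=[1·120·24·2]^{1/2}=75.894664
The bounds max(0,m−m')=3 and min(l+m,l−m')=4 give 2 terms
  k=3: (−1)^0·75.8947/(12)·0.8440^3·0.5363^3 = +0.586579
  k=4: (−1)^1·75.8947/(24)·0.8440^1·0.5363^5 = -0.118414
d^3_{-2,1}(1.1321) = +0.586579 -0.118414 = +0.468165
|D^3_{-2,1}|² = |d^3_{-2,1}(β)|² = (+0.468165)² = 0.219178 (the z-rotation phases have unit modulus)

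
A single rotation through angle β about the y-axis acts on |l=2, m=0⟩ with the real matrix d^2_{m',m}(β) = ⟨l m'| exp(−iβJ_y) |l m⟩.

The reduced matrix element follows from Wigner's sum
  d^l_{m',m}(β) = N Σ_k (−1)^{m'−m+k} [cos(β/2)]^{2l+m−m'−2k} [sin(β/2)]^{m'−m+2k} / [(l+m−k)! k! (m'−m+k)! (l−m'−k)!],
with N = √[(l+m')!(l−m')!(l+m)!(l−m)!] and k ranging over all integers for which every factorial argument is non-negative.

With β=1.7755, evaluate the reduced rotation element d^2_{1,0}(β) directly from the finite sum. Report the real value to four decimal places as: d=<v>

d^2_{1,0}(β=1.7755) via Wigner's sum:
c=cos(1.7755/2)=0.631159, s=sin(1.7755/2)=0.775654; N=√[6·1·2·2]=4.898979
k∈{0,1} keeps every argument non-negative
  k=0: (−1)^1·4.8990/(2)·0.6312^3·0.7757^1 = -0.477705
  k=1: (−1)^2·4.8990/(2)·0.6312^1·0.7757^3 = +0.721469
d^2_{1,0}(1.7755) = -0.477705 +0.721469 = +0.243764

d=0.2438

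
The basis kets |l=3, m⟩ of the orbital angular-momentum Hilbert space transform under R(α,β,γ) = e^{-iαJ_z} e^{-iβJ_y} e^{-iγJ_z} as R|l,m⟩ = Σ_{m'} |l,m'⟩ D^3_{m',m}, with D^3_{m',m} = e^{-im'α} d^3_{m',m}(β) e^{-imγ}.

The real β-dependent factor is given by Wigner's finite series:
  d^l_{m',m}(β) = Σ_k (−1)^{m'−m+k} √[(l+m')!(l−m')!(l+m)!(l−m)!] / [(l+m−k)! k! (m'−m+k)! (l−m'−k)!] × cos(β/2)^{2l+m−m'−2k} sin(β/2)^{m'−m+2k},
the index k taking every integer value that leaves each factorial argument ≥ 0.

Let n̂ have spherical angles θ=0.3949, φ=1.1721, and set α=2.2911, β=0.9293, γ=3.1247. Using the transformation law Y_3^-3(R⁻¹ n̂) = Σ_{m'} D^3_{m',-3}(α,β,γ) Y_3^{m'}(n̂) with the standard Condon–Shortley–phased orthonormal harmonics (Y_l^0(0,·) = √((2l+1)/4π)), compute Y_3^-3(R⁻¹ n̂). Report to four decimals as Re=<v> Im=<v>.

Need the full column D^3_{m',-3} for m'=−3..3 at α=2.2911, β=0.9293, γ=3.1247.
cos(β/2)=0.893978, sin(β/2)=0.448110
d^3_{-3,-3}: single k=0 term ⇒ +0.510461;  D = -0.437974-0.262200i
d^3_{-2,-3}: single k=0 term ⇒ -0.626752;  D = -0.112742-0.616528i
d^3_{-1,-3}: single k=0 term ⇒ +0.496733;  D = +0.308318-0.389465i
d^3_{0,-3}: single k=0 term ⇒ -0.287508;  D = +0.287139-0.014564i
d^3_{1,-3}: single k=0 term ⇒ +0.124807;  D = +0.086970+0.089515i
d^3_{2,-3}: single k=0 term ⇒ -0.039566;  D = -0.003143+0.039441i
d^3_{3,-3}: single k=0 term ⇒ +0.008097;  D = -0.006490+0.004840i
Y_3^{m'}(θ=0.3949,φ=1.1721) and Σ D·Y over m':
  (-0.4380-0.2622i)·(-0.0221+0.0087i)  (-0.1127-0.6165i)·(-0.0975-0.0999i)  (+0.3083-0.3895i)·(+0.1574-0.3735i)  (+0.2871-0.0146i)·(+0.4340+0.0000i)  (+0.0870+0.0895i)·(-0.1574-0.3735i)  (-0.0031+0.0394i)·(-0.0975+0.0999i)  (-0.0065+0.0048i)·(+0.0221+0.0087i)
Y_3^-3(R⁻¹ n̂) = +0.004955-0.160068i

Re=0.0050 Im=-0.1601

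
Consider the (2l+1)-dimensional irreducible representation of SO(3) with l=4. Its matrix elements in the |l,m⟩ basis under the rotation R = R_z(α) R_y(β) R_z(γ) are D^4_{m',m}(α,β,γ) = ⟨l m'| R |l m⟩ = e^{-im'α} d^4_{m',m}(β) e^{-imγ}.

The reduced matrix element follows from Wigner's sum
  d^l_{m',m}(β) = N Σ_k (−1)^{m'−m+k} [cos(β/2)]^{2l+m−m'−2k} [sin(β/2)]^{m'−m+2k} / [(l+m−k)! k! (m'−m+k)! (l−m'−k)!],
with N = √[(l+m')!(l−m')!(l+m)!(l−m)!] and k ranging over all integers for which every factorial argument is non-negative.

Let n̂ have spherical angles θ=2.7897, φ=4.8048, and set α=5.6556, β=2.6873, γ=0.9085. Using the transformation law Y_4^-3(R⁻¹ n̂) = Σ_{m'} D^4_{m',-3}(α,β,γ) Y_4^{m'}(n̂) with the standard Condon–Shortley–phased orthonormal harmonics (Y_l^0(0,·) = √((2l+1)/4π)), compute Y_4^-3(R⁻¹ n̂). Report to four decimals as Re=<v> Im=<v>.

Need the full column D^4_{m',-3} for m'=−4..4 at α=5.6556, β=2.6873, γ=0.9085.
cos(β/2)=0.225198, sin(β/2)=0.974313
d^4_{-4,-3}: single k=1 term ⇒ +0.000081;  D = +0.000079+0.000017i
d^4_{-3,-3}: k∈[0..1] ⇒ +0.000007 -0.000867 = -0.000860;  D = -0.000572-0.000642i
d^4_{-2,-3}: k∈[0..1] ⇒ -0.000107 +0.006013 = +0.005906;  D = +0.000592+0.005876i
d^4_{-1,-3}: k∈[0..1] ⇒ +0.000983 -0.030660 = -0.029677;  D = +0.014929-0.025649i
d^4_{0,-3}: k∈[0..1] ⇒ -0.006338 +0.118645 = +0.112307;  D = -0.102724+0.045393i
d^4_{1,-3}: k∈[0..1] ⇒ +0.030660 -0.344342 = -0.313683;  D = +0.306693+0.065848i
d^4_{2,-3}: k∈[0..1] ⇒ -0.112557 +0.702293 = +0.589736;  D = -0.394032-0.438780i
d^4_{3,-3}: k∈[0..1] ⇒ +0.303682 -0.812060 = -0.508378;  D = +0.052843+0.505624i
d^4_{4,-3}: single k=0 term ⇒ -0.530883;  D = -0.265374+0.459797i
Y_4^{m'}(θ=2.7897,φ=4.8048) and Σ D·Y over m':
  (+0.0001+0.0000i)·(+0.0058-0.0023i)  (-0.0006-0.0006i)·(+0.0132+0.0463i)  (+0.0006+0.0059i)·(-0.2019+0.0377i)  (+0.0149-0.0256i)·(-0.0448-0.4829i)  (-0.1027+0.0454i)·(+0.3958+0.0000i)  (+0.3067+0.0658i)·(+0.0448-0.4829i)  (-0.3940-0.4388i)·(-0.2019-0.0377i)  (+0.0528+0.5056i)·(-0.0132+0.0463i)  (-0.2654+0.4598i)·(+0.0058+0.0023i)
Y_4^-3(R⁻¹ n̂) = +0.027806-0.033121i

Re=0.0278 Im=-0.0331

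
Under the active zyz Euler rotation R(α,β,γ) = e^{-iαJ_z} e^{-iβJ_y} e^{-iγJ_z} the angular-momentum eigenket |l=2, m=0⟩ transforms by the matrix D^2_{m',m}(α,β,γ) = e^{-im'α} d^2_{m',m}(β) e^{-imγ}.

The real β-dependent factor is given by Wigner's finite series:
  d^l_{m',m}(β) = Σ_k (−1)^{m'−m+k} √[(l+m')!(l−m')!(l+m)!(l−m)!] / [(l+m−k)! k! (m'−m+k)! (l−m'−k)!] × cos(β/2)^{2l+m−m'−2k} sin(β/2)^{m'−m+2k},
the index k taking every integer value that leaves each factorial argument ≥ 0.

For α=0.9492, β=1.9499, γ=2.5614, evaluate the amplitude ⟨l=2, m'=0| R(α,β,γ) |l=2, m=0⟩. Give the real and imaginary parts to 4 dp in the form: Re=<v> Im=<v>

D^2_{0,0}(0.9492,1.9499,2.5614) = e^{-i·0·0.9492}·d^2_{0,0}(1.9499)·e^{-i·0·2.5614}. Compute d first:
Half-angle: c=0.561209, s=0.827674. N=√(2·2·2·2)=4.000000
The bounds max(0,m−m')=0 and min(l+m,l−m')=2 give 3 terms
  k=0: (−1)^0·4.0000/(4)·0.5612^4·0.8277^0 = +0.099197
  k=1: (−1)^1·4.0000/(1)·0.5612^2·0.8277^2 = -0.863035
  k=2: (−1)^2·4.0000/(4)·0.5612^0·0.8277^4 = +0.469285
d^2_{0,0}(1.9499) = +0.099197 -0.863035 +0.469285 = -0.294552
Phases: e^{-i·(0)·0.9492}=+1.000000+0.000000i, e^{-i·(0)·2.5614}=+1.000000+0.000000i ⇒ D=-0.294552+0.000000i

Re=-0.2946 Im=0.0000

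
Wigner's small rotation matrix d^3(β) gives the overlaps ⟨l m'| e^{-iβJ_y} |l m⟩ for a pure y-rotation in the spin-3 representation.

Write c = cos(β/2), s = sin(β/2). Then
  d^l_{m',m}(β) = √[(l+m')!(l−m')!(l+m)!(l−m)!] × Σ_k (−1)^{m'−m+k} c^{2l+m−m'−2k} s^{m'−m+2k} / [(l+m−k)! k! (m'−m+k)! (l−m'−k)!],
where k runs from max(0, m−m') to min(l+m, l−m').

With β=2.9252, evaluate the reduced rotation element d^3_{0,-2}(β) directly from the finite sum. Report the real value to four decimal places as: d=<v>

d=-0.0617

d^3_{0,-2}(β=2.9252) via Wigner's sum:
c=cos(2.9252/2)=0.107985, s=sin(2.9252/2)=0.994152; N=√[6·6·1·120]=65.726707
The bounds max(0,m−m')=0 and min(l+m,l−m')=1 give 2 terms
  k=0: (−1)^2·65.7267/(12)·0.1080^4·0.9942^2 = +0.000736
  k=1: (−1)^3·65.7267/(12)·0.1080^2·0.9942^4 = -0.062388
d^3_{0,-2}(2.9252) = +0.000736 -0.062388 = -0.061652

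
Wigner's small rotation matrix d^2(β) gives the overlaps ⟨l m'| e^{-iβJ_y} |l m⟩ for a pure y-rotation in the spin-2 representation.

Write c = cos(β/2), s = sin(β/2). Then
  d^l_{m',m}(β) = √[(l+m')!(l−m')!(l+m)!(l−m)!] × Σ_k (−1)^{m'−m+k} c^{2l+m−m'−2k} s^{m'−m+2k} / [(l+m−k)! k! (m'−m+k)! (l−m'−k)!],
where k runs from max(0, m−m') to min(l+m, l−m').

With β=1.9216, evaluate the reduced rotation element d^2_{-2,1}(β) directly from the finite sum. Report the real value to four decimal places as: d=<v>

d=0.6309

d^2_{-2,1}(β=1.9216) via Wigner's sum:
With c≡cos(β/2)=0.572864 and s≡sin(β/2)=0.819650, N=[1·24·6·1]^{1/2}=12.000000
Admissible k: 3..3 (factorial args all ≥0)
  k=3: (−1)^0·12.0000/(6)·0.5729^1·0.8197^3 = +0.630910
d^2_{-2,1}(1.9216) = +0.630910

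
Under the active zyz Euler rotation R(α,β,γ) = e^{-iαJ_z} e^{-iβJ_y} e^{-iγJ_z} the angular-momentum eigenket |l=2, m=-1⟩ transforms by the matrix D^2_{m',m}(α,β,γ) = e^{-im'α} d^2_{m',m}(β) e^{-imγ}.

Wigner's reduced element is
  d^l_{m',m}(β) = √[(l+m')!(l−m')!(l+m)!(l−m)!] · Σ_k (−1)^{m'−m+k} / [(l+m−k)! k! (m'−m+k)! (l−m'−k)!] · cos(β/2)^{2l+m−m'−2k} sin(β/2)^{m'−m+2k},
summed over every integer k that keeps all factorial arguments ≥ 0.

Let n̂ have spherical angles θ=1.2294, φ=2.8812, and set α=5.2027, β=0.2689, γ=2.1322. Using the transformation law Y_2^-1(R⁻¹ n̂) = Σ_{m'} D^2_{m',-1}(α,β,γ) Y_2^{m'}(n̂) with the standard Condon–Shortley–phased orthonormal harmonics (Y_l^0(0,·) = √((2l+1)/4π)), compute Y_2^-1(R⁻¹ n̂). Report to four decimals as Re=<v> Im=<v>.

Need the full column D^2_{m',-1} for m'=−2..2 at α=5.2027, β=0.2689, γ=2.1322.
cos(β/2)=0.990975, sin(β/2)=0.134045
d^2_{-2,-1}: single k=1 term ⇒ +0.260898;  D = +0.260790-0.007505i
d^2_{-1,-1}: k∈[0..1] ⇒ +0.964387 -0.052936 = +0.911451;  D = +0.452155+0.791390i
d^2_{0,-1}: k∈[0..1] ⇒ -0.319533 +0.005846 = -0.313686;  D = +0.166999-0.265538i
d^2_{1,-1}: k∈[0..1] ⇒ +0.052936 -0.000323 = +0.052613;  D = -0.052480-0.003737i
d^2_{2,-1}: single k=0 term ⇒ -0.004774;  D = +0.001943+0.004360i
Y_2^{m'}(θ=1.2294,φ=2.8812) and Σ D·Y over m':
  (+0.2608-0.0075i)·(+0.2975+0.1707i)  (+0.4522+0.7914i)·(-0.2355-0.0627i)  (+0.1670-0.2655i)·(-0.2093+0.0000i)  (-0.0525-0.0037i)·(+0.2355-0.0627i)  (+0.0019+0.0044i)·(+0.2975-0.1707i)
Y_2^-1(R⁻¹ n̂) = -0.024190-0.113516i

Re=-0.0242 Im=-0.1135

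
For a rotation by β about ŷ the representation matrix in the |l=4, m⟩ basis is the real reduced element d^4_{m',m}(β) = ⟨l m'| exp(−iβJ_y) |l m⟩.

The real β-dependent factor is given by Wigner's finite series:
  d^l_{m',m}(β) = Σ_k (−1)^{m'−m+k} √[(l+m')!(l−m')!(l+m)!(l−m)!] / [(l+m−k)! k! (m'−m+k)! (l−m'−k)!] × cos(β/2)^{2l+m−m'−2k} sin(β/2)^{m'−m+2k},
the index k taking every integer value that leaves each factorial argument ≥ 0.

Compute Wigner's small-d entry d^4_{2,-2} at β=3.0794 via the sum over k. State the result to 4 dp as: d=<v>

d=0.9846

d^4_{2,-2}(β=3.0794) via Wigner's sum:
With c≡cos(β/2)=0.031091 and s≡sin(β/2)=0.999517, N=[720·2·2·720]^{1/2}=1440.000000
The bounds max(0,m−m')=0 and min(l+m,l−m')=2 give 3 terms
  k=0: (−1)^4·1440.0000/(96)·0.0311^4·0.9995^4 = +0.000014
  k=1: (−1)^5·1440.0000/(120)·0.0311^2·0.9995^6 = -0.011566
  k=2: (−1)^6·1440.0000/(1440)·0.0311^0·0.9995^8 = +0.996139
d^4_{2,-2}(3.0794) = +0.000014 -0.011566 +0.996139 = +0.984586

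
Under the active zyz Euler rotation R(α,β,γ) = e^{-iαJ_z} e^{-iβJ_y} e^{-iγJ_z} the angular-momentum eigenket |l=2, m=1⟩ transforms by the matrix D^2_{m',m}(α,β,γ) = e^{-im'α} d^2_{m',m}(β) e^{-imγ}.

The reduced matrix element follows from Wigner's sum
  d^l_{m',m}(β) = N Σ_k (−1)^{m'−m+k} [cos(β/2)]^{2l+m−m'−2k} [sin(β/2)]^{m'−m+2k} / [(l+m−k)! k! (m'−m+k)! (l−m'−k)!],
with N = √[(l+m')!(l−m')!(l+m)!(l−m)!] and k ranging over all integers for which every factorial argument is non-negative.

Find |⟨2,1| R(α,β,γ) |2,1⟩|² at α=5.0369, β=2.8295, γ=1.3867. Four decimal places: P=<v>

P=0.0049

D^2_{1,1}(5.0369,2.8295,1.3867) = e^{-i·1·5.0369}·d^2_{1,1}(2.8295)·e^{-i·1·1.3867}. Compute d first:
With c≡cos(β/2)=0.155414 and s≡sin(β/2)=0.987849, N=[6·1·6·1]^{1/2}=6.000000
The bounds max(0,m−m')=0 and min(l+m,l−m')=1 give 2 terms
  k=0: (−1)^0·6.0000/(6)·0.1554^4·0.9878^0 = +0.000583
  k=1: (−1)^1·6.0000/(2)·0.1554^2·0.9878^2 = -0.070710
d^2_{1,1}(2.8295) = +0.000583 -0.070710 = -0.070127
|D^2_{1,1}|² = |d^2_{1,1}(β)|² = (-0.070127)² = 0.004918 (the z-rotation phases have unit modulus)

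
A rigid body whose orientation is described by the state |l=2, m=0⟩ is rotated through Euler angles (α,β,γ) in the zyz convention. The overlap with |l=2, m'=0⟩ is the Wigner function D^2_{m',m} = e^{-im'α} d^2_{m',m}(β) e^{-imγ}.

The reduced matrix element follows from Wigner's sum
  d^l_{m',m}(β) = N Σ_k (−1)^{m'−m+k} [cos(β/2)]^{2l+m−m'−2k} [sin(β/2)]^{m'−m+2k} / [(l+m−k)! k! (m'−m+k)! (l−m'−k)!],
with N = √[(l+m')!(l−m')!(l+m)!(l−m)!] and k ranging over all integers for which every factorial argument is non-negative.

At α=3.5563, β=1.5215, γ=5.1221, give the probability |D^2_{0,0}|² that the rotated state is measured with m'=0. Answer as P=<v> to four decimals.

P=0.2464

D^2_{0,0}(3.5563,1.5215,5.1221) = e^{-i·0·3.5563}·d^2_{0,0}(1.5215)·e^{-i·0·5.1221}. Compute d first:
Half-angle: c=0.724319, s=0.689465. N=√(2·2·2·2)=4.000000
The bounds max(0,m−m')=0 and min(l+m,l−m')=2 give 3 terms
  k=0: (−1)^0·4.0000/(4)·0.7243^4·0.6895^0 = +0.275245
  k=1: (−1)^1·4.0000/(1)·0.7243^2·0.6895^2 = -0.997572
  k=2: (−1)^2·4.0000/(4)·0.7243^0·0.6895^4 = +0.225969
d^2_{0,0}(1.5215) = +0.275245 -0.997572 +0.225969 = -0.496358
|D^2_{0,0}|² = |d^2_{0,0}(β)|² = (-0.496358)² = 0.246371 (the z-rotation phases have unit modulus)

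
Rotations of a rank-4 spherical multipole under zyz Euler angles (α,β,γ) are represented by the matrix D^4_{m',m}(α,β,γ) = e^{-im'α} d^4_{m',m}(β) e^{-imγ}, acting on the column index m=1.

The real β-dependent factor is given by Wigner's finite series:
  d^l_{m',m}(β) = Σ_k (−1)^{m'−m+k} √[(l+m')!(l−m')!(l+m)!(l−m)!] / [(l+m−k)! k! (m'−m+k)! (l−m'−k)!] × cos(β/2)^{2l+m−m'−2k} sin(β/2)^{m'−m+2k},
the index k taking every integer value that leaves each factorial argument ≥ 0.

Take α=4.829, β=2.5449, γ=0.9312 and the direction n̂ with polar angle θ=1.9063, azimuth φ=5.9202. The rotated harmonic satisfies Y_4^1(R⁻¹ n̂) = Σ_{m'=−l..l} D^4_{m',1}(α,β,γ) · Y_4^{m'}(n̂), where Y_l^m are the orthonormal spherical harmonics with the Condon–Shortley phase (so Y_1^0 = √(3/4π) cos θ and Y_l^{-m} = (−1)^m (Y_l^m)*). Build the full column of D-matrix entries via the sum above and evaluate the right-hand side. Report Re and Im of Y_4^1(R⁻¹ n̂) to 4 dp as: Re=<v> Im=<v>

Need the full column D^4_{m',1} for m'=−4..4 at α=4.829, β=2.5449, γ=0.9312.
cos(β/2)=0.293940, sin(β/2)=0.955824
d^4_{-4,1}: single k=5 term ⇒ +0.151621;  D = +0.135539-0.067957i
d^4_{-3,1}: k∈[4..5] ⇒ +0.082426 -0.522944 = -0.440517;  D = -0.241918-0.368146i
d^4_{-2,1}: k∈[3..5] ⇒ +0.027098 -0.429805 +0.908950 = +0.506243;  D = -0.387855+0.325347i
d^4_{-1,1}: k∈[2..5] ⇒ +0.005893 -0.186925 +0.988271 -0.696663 = +0.110575;  D = -0.080437-0.075873i
d^4_{0,1}: k∈[1..4] ⇒ +0.000810 -0.051415 +0.543665 -0.958118 = -0.465057;  D = -0.277579+0.373132i
d^4_{1,1}: k∈[0..3] ⇒ +0.000056 -0.008839 +0.186925 -0.658847 = -0.480705;  D = -0.416450-0.240097i
d^4_{2,1}: k∈[0..2] ⇒ -0.000769 +0.040647 -0.286537 = -0.246658;  D = +0.097499-0.226570i
d^4_{3,1}: k∈[0..1] ⇒ +0.004677 -0.082426 = -0.077749;  D = +0.074508+0.022215i
d^4_{4,1}: single k=0 term ⇒ -0.014339;  D = -0.002470+0.014125i
Y_4^{m'}(θ=1.9063,φ=5.9202) and Σ D·Y over m':
  (+0.1355-0.0680i)·(+0.0417+0.3493i)  (-0.2419-0.3681i)·(-0.1608-0.3074i)  (-0.3879+0.3253i)·(-0.0538-0.0478i)  (-0.0804-0.0759i)·(+0.3081+0.1170i)  (-0.2776+0.3731i)·(+0.0168+0.0000i)  (-0.4165-0.2401i)·(-0.3081+0.1170i)  (+0.0975-0.2266i)·(-0.0538+0.0478i)  (+0.0745+0.0222i)·(+0.1608-0.3074i)  (-0.0025+0.0141i)·(+0.0417-0.3493i)
Y_4^1(R⁻¹ n̂) = +0.156568+0.176792i

Re=0.1566 Im=0.1768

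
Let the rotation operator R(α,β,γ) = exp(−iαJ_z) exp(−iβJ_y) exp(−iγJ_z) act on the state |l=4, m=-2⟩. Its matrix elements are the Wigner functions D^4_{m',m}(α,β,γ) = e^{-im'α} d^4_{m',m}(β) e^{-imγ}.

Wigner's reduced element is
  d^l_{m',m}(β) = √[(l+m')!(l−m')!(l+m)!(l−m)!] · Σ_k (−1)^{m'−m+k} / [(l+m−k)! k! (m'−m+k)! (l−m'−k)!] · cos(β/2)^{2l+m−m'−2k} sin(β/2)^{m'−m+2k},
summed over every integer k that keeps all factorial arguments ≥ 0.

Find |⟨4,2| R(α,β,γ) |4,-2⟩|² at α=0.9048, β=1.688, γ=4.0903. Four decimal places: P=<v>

P=0.0075

D^4_{2,-2}(0.9048,1.688,4.0903) = e^{-i·2·0.9048}·d^4_{2,-2}(1.688)·e^{-i·-2·4.0903}. Compute d first:
c=cos(1.688/2)=0.664479, s=sin(1.688/2)=0.747307; N=√[720·2·2·720]=1440.000000
k: max(0,(-2)−(2))=0 … min(4+(-2),4−(2))=2
  k=0: (−1)^4·1440.0000/(96)·0.6645^4·0.7473^4 = +0.912037
  k=1: (−1)^5·1440.0000/(120)·0.6645^2·0.7473^6 = -0.922865
  k=2: (−1)^6·1440.0000/(1440)·0.6645^0·0.7473^8 = +0.097273
d^4_{2,-2}(1.688) = +0.912037 -0.922865 +0.097273 = +0.086445
|D^4_{2,-2}|² = |d^4_{2,-2}(β)|² = (+0.086445)² = 0.007473 (the z-rotation phases have unit modulus)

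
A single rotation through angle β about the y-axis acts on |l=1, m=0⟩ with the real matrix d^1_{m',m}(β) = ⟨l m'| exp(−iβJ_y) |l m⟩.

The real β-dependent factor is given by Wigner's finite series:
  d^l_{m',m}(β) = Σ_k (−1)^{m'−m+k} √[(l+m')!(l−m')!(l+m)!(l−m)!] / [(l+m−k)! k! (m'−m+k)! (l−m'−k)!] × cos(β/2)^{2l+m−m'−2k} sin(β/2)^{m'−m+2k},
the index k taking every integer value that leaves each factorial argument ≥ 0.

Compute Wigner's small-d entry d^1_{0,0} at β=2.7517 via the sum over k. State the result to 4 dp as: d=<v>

d=-0.9249

d^1_{0,0}(β=2.7517) via Wigner's sum:
Half-angle: c=0.193714, s=0.981058. N=√(1·1·1·1)=1.000000
The bounds max(0,m−m')=0 and min(l+m,l−m')=1 give 2 terms
  k=0: (−1)^0·1.0000/(1)·0.1937^2·0.9811^0 = +0.037525
  k=1: (−1)^1·1.0000/(1)·0.1937^0·0.9811^2 = -0.962475
d^1_{0,0}(2.7517) = +0.037525 -0.962475 = -0.924950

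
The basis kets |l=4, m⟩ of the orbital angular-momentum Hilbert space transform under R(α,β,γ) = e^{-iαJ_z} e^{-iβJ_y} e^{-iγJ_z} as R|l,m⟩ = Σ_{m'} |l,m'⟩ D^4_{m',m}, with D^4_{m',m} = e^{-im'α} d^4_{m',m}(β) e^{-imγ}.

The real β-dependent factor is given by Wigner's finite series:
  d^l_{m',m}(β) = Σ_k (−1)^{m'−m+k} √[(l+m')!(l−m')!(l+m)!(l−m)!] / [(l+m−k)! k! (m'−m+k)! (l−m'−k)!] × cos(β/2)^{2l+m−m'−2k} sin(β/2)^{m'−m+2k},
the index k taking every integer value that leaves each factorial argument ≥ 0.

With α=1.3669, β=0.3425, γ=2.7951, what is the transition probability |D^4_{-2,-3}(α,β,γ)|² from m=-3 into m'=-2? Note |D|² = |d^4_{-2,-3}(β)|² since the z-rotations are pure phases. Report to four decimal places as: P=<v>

P=0.2741

First d^4_{-2,-3}(β=0.3425), then the phase factors e^{-i(-2)α} and e^{-i(-3)γ}:
With c≡cos(β/2)=0.985373 and s≡sin(β/2)=0.170414, N=[2·720·1·5040]^{1/2}=2693.993318
Admissible k: 0..1 (factorial args all ≥0)
  k=0: (−1)^1·2693.9933/(720)·0.9854^7·0.1704^1 = -0.575139
  k=1: (−1)^2·2693.9933/(240)·0.9854^5·0.1704^3 = +0.051607
d^4_{-2,-3}(0.3425) = -0.575139 +0.051607 = -0.523533
|D^4_{-2,-3}|² = |d^4_{-2,-3}(β)|² = (-0.523533)² = 0.274086 (the z-rotation phases have unit modulus)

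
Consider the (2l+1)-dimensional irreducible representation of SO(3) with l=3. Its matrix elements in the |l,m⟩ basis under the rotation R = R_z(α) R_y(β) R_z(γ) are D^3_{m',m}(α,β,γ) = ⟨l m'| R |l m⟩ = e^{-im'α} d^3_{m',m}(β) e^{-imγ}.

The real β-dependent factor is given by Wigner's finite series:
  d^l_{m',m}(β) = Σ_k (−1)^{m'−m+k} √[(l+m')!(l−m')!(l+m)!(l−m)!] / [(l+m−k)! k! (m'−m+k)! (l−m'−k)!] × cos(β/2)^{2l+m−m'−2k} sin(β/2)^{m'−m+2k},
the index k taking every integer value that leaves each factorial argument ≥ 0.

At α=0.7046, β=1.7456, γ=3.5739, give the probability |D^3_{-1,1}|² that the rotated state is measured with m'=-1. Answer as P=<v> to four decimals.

Split into d^3_{-1,1}(β=1.7456) × two z-phases.
c=cos(1.7456/2)=0.642684, s=sin(1.7456/2)=0.766131; N=√[2·24·24·2]=48.000000
k: max(0,(1)−(-1))=2 … min(3+(1),3−(-1))=4
  k=2: (−1)^0·48.0000/(8)·0.6427^4·0.7661^2 = +0.600824
  k=3: (−1)^1·48.0000/(6)·0.6427^2·0.7661^4 = -1.138408
  k=4: (−1)^2·48.0000/(48)·0.6427^0·0.7661^6 = +0.202218
d^3_{-1,1}(1.7456) = +0.600824 -1.138408 +0.202218 = -0.335366
|D^3_{-1,1}|² = |d^3_{-1,1}(β)|² = (-0.335366)² = 0.112470 (the z-rotation phases have unit modulus)

P=0.1125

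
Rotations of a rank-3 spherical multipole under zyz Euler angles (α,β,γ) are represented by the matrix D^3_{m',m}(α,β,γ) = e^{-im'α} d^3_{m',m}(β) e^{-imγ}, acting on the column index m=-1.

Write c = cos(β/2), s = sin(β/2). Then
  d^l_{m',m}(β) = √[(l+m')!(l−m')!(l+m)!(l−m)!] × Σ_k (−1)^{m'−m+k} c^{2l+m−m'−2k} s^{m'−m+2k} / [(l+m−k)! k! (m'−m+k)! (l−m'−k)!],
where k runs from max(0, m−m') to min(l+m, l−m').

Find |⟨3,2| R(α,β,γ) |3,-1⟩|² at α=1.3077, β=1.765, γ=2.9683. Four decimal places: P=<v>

Split into d^3_{2,-1}(β=1.765) × two z-phases.
Half-angle: c=0.635222, s=0.772329. N=√(120·1·2·24)=75.894664
Admissible k: 0..1 (factorial args all ≥0)
  k=0: (−1)^3·75.8947/(12)·0.6352^3·0.7723^3 = -0.746818
  k=1: (−1)^4·75.8947/(24)·0.6352^1·0.7723^5 = +0.551999
d^3_{2,-1}(1.765) = -0.746818 +0.551999 = -0.194819
|D^3_{2,-1}|² = |d^3_{2,-1}(β)|² = (-0.194819)² = 0.037954 (the z-rotation phases have unit modulus)

P=0.0380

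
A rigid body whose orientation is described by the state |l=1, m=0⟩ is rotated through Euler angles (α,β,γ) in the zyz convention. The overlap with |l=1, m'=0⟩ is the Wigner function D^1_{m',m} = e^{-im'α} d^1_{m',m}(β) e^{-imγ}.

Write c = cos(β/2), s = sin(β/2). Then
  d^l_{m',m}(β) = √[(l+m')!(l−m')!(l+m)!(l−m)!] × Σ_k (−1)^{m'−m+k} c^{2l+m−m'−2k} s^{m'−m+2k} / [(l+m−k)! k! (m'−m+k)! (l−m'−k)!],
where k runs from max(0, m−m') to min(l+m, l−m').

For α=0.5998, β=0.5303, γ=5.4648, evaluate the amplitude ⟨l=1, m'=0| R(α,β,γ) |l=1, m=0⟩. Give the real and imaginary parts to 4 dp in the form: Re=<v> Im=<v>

D^1_{0,0}(0.5998,0.5303,5.4648) = e^{-i·0·0.5998}·d^1_{0,0}(0.5303)·e^{-i·0·5.4648}. Compute d first:
With c≡cos(β/2)=0.965053 and s≡sin(β/2)=0.262054, N=[1·1·1·1]^{1/2}=1.000000
k: max(0,(0)−(0))=0 … min(1+(0),1−(0))=1
  k=0: (−1)^0·1.0000/(1)·0.9651^2·0.2621^0 = +0.931328
  k=1: (−1)^1·1.0000/(1)·0.9651^0·0.2621^2 = -0.068672
d^1_{0,0}(0.5303) = +0.931328 -0.068672 = +0.862655
D = (+1.000000+0.000000i)·(+0.862655)·(+1.000000+0.000000i) = +0.862655+0.000000i

Re=0.8627 Im=0.0000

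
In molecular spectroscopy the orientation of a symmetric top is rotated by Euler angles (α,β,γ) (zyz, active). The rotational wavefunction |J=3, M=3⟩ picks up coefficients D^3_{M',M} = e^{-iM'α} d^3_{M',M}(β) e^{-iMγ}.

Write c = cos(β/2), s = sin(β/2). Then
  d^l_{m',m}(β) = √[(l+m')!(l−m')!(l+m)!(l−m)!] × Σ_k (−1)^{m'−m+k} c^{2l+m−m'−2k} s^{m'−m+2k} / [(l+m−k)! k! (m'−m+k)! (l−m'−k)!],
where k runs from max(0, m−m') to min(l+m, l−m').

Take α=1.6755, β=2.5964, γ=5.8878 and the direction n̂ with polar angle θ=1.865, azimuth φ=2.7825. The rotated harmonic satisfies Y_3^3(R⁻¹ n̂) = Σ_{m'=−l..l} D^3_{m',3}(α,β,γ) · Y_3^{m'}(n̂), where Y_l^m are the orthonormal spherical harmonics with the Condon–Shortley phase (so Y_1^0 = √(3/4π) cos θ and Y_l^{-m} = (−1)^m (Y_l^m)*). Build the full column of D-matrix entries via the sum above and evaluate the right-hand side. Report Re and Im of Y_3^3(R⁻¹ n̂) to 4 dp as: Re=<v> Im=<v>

Re=-0.2690 Im=-0.1000

Need the full column D^3_{m',3} for m'=−3..3 at α=1.6755, β=2.5964, γ=5.8878.
cos(β/2)=0.269233, sin(β/2)=0.963075
d^3_{-3,3}: single k=6 term ⇒ +0.797923;  D = +0.795939-0.056230i
d^3_{-2,3}: single k=5 term ⇒ +0.546392;  D = -0.095257-0.538025i
d^3_{-1,3}: single k=4 term ⇒ +0.241514;  D = -0.232113+0.066729i
d^3_{0,3}: single k=3 term ⇒ +0.077961;  D = +0.029253+0.072265i
d^3_{1,3}: single k=2 term ⇒ +0.018875;  D = +0.016660-0.008872i
d^3_{2,3}: single k=1 term ⇒ +0.003337;  D = -0.001868-0.002765i
d^3_{3,3}: single k=0 term ⇒ +0.000381;  D = -0.000292+0.000245i
Y_3^{m'}(θ=1.865,φ=2.7825) and Σ D·Y over m':
  (+0.7959-0.0562i)·(-0.1733-0.3221i)  (-0.0953-0.5380i)·(-0.2044-0.1786i)  (-0.2321+0.0667i)·(+0.1678+0.0630i)  (+0.0293+0.0723i)·(+0.2791+0.0000i)  (+0.0167-0.0089i)·(-0.1678+0.0630i)  (-0.0019-0.0028i)·(-0.2044+0.1786i)  (-0.0003+0.0002i)·(+0.1733-0.3221i)
Y_3^3(R⁻¹ n̂) = -0.268960-0.099979i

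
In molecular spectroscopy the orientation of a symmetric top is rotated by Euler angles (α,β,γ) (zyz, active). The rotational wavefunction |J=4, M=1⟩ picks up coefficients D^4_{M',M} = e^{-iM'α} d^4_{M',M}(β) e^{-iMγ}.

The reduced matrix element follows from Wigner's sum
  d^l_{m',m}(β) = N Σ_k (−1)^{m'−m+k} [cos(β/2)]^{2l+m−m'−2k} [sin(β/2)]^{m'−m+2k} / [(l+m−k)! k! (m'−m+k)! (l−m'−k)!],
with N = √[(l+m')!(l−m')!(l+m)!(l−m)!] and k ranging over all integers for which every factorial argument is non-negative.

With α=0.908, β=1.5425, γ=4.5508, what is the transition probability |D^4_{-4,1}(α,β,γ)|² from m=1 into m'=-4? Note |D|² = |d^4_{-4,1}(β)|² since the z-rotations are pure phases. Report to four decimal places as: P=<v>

Split into d^4_{-4,1}(β=1.5425) × two z-phases.
Half-angle: c=0.717040, s=0.697032. N=√(1·40320·120·6)=5387.986637
k∈{5} keeps every argument non-negative
  k=5: (−1)^0·5387.9866/(720)·0.7170^3·0.6970^5 = +0.453929
d^4_{-4,1}(1.5425) = +0.453929
|D^4_{-4,1}|² = |d^4_{-4,1}(β)|² = (+0.453929)² = 0.206052 (the z-rotation phases have unit modulus)

P=0.2061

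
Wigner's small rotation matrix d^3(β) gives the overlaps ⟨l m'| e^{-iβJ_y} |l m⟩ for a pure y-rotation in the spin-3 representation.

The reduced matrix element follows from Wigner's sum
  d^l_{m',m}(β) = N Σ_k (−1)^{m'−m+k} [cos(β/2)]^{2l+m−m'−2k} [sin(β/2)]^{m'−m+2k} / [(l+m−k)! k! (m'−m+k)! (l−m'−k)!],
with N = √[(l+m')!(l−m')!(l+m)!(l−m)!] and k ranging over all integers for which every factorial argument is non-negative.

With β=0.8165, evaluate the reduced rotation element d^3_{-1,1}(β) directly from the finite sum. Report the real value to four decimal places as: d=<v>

d=0.5076

d^3_{-1,1}(β=0.8165) via Wigner's sum:
Half-angle: c=0.917817, s=0.397004. N=√(2·24·24·2)=48.000000
The bounds max(0,m−m')=2 and min(l+m,l−m')=4 give 3 terms
  k=2: (−1)^0·48.0000/(8)·0.9178^4·0.3970^2 = +0.671065
  k=3: (−1)^1·48.0000/(6)·0.9178^2·0.3970^4 = -0.167410
  k=4: (−1)^2·48.0000/(48)·0.9178^0·0.3970^6 = +0.003915
d^3_{-1,1}(0.8165) = +0.671065 -0.167410 +0.003915 = +0.507571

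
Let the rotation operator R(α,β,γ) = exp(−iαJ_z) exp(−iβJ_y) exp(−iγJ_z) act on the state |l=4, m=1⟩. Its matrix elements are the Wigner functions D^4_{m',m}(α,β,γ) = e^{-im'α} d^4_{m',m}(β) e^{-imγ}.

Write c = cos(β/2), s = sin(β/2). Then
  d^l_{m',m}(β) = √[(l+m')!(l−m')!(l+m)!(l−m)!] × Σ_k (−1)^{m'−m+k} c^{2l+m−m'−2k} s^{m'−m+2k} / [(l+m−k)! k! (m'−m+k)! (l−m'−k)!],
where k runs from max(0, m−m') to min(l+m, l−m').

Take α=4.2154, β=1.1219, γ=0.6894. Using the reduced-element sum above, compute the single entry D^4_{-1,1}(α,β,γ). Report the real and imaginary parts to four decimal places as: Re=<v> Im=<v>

Re=-0.0419 Im=-0.0170

D^4_{-1,1}(4.2154,1.1219,0.6894) = e^{-i·-1·4.2154}·d^4_{-1,1}(1.1219)·e^{-i·1·0.6894}. Compute d first:
c=cos(1.1219/2)=0.846750, s=sin(1.1219/2)=0.531991; N=√[6·120·120·6]=720.000000
Admissible k: 2..5 (factorial args all ≥0)
  k=2: (−1)^0·720.0000/(72)·0.8468^6·0.5320^2 = +1.043133
  k=3: (−1)^1·720.0000/(24)·0.8468^4·0.5320^4 = -1.235262
  k=4: (−1)^2·720.0000/(48)·0.8468^2·0.5320^6 = +0.243796
  k=5: (−1)^3·720.0000/(720)·0.8468^0·0.5320^8 = -0.006416
d^4_{-1,1}(1.1219) = +1.043133 -1.235262 +0.243796 -0.006416 = +0.045252
Phases: e^{-i·(-1)·4.2154}=-0.476781-0.879022i, e^{-i·(1)·0.6894}=+0.771628-0.636074i ⇒ D=-0.041950-0.016970i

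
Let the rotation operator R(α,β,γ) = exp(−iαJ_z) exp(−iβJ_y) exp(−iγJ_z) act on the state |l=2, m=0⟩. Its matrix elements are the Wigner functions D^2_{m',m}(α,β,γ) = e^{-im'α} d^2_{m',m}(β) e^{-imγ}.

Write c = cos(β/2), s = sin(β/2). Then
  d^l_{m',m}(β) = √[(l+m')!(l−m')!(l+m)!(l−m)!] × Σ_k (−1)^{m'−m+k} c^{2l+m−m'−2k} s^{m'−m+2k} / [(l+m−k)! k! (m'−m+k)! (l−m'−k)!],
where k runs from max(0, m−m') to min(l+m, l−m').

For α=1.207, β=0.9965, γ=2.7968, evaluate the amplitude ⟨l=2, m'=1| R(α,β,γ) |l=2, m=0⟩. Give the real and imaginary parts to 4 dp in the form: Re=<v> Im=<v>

Split into d^2_{1,0}(β=0.9965) × two z-phases.
c=cos(0.9965/2)=0.878420, s=sin(0.9965/2)=0.477889; N=√[6·1·2·2]=4.898979
k: max(0,(0)−(1))=0 … min(2+(0),2−(1))=1
  k=0: (−1)^1·4.8990/(2)·0.8784^3·0.4779^1 = -0.793432
  k=1: (−1)^2·4.8990/(2)·0.8784^1·0.4779^3 = +0.234833
d^2_{1,0}(0.9965) = -0.793432 +0.234833 = -0.558599
Phases: e^{-i·(1)·1.207}=+0.355825-0.934553i, e^{-i·(0)·2.7968}=+1.000000+0.000000i ⇒ D=-0.198763+0.522040i

Re=-0.1988 Im=0.5220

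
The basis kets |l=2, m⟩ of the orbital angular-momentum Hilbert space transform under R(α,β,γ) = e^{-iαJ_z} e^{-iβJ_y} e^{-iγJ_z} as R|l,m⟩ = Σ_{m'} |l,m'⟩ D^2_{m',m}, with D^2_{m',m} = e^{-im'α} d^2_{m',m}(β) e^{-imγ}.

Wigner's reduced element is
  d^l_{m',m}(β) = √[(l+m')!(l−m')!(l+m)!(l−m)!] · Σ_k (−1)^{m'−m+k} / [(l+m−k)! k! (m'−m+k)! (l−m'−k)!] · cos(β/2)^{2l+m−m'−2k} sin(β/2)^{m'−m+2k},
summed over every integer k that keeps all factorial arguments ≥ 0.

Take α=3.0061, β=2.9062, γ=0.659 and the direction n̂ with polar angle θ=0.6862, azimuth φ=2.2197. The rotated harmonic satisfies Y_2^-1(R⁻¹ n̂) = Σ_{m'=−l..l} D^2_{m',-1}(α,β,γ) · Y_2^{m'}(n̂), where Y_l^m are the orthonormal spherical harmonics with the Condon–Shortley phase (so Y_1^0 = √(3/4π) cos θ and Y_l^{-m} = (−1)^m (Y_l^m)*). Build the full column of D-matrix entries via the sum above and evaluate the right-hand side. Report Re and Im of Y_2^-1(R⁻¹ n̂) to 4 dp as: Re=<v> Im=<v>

Need the full column D^2_{m',-1} for m'=−2..2 at α=3.0061, β=2.9062, γ=0.659.
cos(β/2)=0.117425, sin(β/2)=0.993082
d^2_{-2,-1}: single k=1 term ⇒ +0.003216;  D = +0.002977+0.001217i
d^2_{-1,-1}: k∈[0..1] ⇒ +0.000190 -0.040795 = -0.040605;  D = +0.035167+0.020299i
d^2_{0,-1}: k∈[0..1] ⇒ -0.003939 +0.281702 = +0.277764;  D = +0.219601+0.170082i
d^2_{1,-1}: k∈[0..1] ⇒ +0.040795 -0.972613 = -0.931818;  D = +0.652875+0.664860i
d^2_{2,-1}: single k=0 term ⇒ -0.230009;  D = -0.137510-0.184378i
Y_2^{m'}(θ=0.6862,φ=2.2197) and Σ D·Y over m':
  (+0.0030+0.0012i)·(-0.0418+0.1493i)  (+0.0352+0.0203i)·(-0.2289-0.3017i)  (+0.2196+0.1701i)·(+0.2509+0.0000i)  (+0.6529+0.6649i)·(+0.2289-0.3017i)  (-0.1375-0.1844i)·(-0.0418-0.1493i)
Y_2^-1(R⁻¹ n̂) = +0.381110+0.011225i

Re=0.3811 Im=0.0112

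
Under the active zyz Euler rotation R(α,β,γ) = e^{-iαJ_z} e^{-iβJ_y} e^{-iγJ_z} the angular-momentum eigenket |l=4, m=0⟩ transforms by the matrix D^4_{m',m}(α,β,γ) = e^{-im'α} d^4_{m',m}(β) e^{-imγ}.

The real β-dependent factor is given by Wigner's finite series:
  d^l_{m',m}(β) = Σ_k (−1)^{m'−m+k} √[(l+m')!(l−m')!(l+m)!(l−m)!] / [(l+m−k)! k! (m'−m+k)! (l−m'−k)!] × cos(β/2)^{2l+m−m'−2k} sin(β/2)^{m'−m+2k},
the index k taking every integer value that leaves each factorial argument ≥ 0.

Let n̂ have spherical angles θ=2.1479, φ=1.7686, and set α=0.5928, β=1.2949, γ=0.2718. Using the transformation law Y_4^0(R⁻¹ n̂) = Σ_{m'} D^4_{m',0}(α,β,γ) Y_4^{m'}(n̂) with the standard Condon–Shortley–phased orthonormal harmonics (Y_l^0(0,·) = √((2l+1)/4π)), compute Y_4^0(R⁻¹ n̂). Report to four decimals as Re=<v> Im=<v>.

Need the full column D^4_{m',0} for m'=−4..4 at α=0.5928, β=1.2949, γ=0.2718.
cos(β/2)=0.797624, sin(β/2)=0.603154
d^4_{-4,0}: single k=4 term ⇒ +0.448185;  D = -0.321634+0.312123i
d^4_{-3,0}: k∈[3..4] ⇒ +0.838189 -0.479294 = +0.358895;  D = -0.073974+0.351188i
d^4_{-2,0}: k∈[2..4] ⇒ +0.888728 -1.355183 +0.290596 = -0.175859;  D = -0.066077-0.162973i
d^4_{-1,0}: k∈[1..4] ⇒ +0.554029 -1.900833 +1.086937 -0.103589 = -0.363457;  D = -0.301443-0.203058i
d^4_{0,0}: k∈[0..4] ⇒ +0.163828 -1.498883 +1.928459 -0.490104 +0.017516 = +0.120816;  D = +0.120816+0.000000i
d^4_{1,0}: k∈[0..3] ⇒ -0.554029 +1.900833 -1.086937 +0.103589 = +0.363457;  D = +0.301443-0.203058i
d^4_{2,0}: k∈[0..2] ⇒ +0.888728 -1.355183 +0.290596 = -0.175859;  D = -0.066077+0.162973i
d^4_{3,0}: k∈[0..1] ⇒ -0.838189 +0.479294 = -0.358895;  D = +0.073974+0.351188i
d^4_{4,0}: single k=0 term ⇒ +0.448185;  D = -0.321634-0.312123i
Y_4^{m'}(θ=2.1479,φ=1.7686) and Σ D·Y over m':
  (-0.3216+0.3121i)·(+0.1534-0.1552i)  (-0.0740+0.3512i)·(-0.2248-0.3332i)  (-0.0661-0.1630i)·(-0.2350+0.0981i)  (-0.3014-0.2031i)·(-0.0389-0.1943i)  (+0.1208+0.0000i)·(-0.2993+0.0000i)  (+0.3014-0.2031i)·(+0.0389-0.1943i)  (-0.0661+0.1630i)·(-0.2350-0.0981i)  (+0.0740+0.3512i)·(+0.2248-0.3332i)  (-0.3216-0.3121i)·(+0.1534+0.1552i)
Y_4^0(R⁻¹ n̂) = +0.236946+0.000000i

Re=0.2369 Im=0.0000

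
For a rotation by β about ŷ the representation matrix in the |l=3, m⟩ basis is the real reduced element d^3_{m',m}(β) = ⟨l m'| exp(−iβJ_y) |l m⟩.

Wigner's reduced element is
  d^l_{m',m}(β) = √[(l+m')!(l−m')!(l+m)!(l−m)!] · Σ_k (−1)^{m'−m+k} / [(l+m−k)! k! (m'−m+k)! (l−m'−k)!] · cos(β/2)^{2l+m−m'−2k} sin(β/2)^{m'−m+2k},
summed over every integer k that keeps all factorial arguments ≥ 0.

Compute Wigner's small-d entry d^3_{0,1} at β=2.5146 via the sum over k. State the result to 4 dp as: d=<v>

d=0.5789

d^3_{0,1}(β=2.5146) via Wigner's sum:
With c≡cos(β/2)=0.308386 and s≡sin(β/2)=0.951261, N=[6·6·24·2]^{1/2}=41.569219
k: max(0,(1)−(0))=1 … min(3+(1),3−(0))=3
  k=1: (−1)^0·41.5692/(12)·0.3084^5·0.9513^1 = +0.009191
  k=2: (−1)^1·41.5692/(4)·0.3084^3·0.9513^3 = -0.262360
  k=3: (−1)^2·41.5692/(12)·0.3084^1·0.9513^5 = +0.832118
d^3_{0,1}(2.5146) = +0.009191 -0.262360 +0.832118 = +0.578949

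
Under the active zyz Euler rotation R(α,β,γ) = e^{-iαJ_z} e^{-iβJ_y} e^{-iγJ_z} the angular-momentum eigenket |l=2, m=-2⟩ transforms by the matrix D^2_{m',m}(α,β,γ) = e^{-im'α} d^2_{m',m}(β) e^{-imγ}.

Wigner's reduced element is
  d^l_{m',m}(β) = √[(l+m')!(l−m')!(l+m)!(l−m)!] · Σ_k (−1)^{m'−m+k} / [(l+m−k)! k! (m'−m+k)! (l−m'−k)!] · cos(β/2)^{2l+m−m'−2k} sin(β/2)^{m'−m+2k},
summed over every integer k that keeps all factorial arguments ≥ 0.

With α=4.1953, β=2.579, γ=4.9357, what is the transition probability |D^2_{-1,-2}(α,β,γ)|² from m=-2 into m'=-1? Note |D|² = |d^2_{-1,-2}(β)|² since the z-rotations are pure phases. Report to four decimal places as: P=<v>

P=0.0017

D^2_{-1,-2}(4.1953,2.579,4.9357) = e^{-i·-1·4.1953}·d^2_{-1,-2}(2.579)·e^{-i·-2·4.9357}. Compute d first:
With c≡cos(β/2)=0.277601 and s≡sin(β/2)=0.960696, N=[1·6·1·24]^{1/2}=12.000000
k: max(0,(-2)−(-1))=0 … min(2+(-2),2−(-1))=0
  k=0: (−1)^1·12.0000/(6)·0.2776^3·0.9607^1 = -0.041104
d^2_{-1,-2}(2.579) = -0.041104
|D^2_{-1,-2}|² = |d^2_{-1,-2}(β)|² = (-0.041104)² = 0.001690 (the z-rotation phases have unit modulus)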